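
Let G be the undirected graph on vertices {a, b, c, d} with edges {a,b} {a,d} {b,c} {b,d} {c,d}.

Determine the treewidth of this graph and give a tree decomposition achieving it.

The largest bag has 3 vertices, giving width 2; this decomposition certifies tw(G) ≤ 2. Conversely, {b, c, d} is a clique of size 3, and the vertices of any clique must share a bag in every tree decomposition; so some bag has ≥ 3 vertices and tw(G) ≥ 2. Hence tw(G) = 2 exactly.

Treewidth 2.
Bags: B1 = {b, c, d}  B2 = {a, b, d}
Tree: B1–B2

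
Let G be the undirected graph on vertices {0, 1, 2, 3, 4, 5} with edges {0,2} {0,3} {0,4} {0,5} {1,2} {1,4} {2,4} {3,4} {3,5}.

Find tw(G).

A width-2 tree decomposition is:
Bags: B1 = {0, 3, 5}  B2 = {0, 3, 4}  B3 = {0, 2, 4}  B4 = {1, 2, 4}
Tree: B1–B2, B2–B3, B3–B4
Every bag has size at most 3, so the width is 3 − 1 = 2 and tw(G) ≤ 2. For the lower bound, the 3 vertices {0, 2, 4} are pairwise adjacent, and any tree decomposition puts a clique entirely inside one bag — forcing width ≥ 2. Combining the bounds, tw(G) = 2.

2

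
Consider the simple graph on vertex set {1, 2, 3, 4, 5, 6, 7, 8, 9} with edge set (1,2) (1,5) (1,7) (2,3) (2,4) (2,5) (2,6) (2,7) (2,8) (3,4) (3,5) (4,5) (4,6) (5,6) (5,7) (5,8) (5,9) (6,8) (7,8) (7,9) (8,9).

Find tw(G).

3

A width-3 tree decomposition is:
Bags: B1 = {2, 4, 5, 6}  B2 = {2, 5, 6, 8}  B3 = {2, 5, 7, 8}  B4 = {1, 2, 5, 7}  B5 = {5, 7, 8, 9}  B6 = {2, 3, 4, 5}
Tree: B1–B2, B2–B3, B3–B4, B3–B5, B1–B6
Each bag holds 4 vertices, so the decomposition has width 3, which upper-bounds the treewidth. For the lower bound, the 4 vertices {5, 7, 8, 9} are pairwise adjacent, and any tree decomposition puts a clique entirely inside one bag — forcing width ≥ 3. Hence tw(G) = 3 exactly.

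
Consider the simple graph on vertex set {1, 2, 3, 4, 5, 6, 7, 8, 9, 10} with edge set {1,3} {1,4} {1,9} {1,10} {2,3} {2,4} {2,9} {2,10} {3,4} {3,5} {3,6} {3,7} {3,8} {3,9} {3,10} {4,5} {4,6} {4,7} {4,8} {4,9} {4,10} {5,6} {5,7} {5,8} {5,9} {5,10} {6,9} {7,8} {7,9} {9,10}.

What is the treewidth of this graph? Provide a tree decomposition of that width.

The largest bag has 5 vertices, giving width 4; this decomposition certifies tw(G) ≤ 4. For the lower bound, the 5 vertices {3, 4, 5, 7, 8} are pairwise adjacent, and any tree decomposition puts a clique entirely inside one bag — forcing width ≥ 4. Combining the bounds, tw(G) = 4.

Treewidth 4.
One such decomposition:
Bags: B1 = {1, 3, 4, 9, 10}  B2 = {2, 3, 4, 9, 10}  B3 = {3, 4, 5, 9, 10}  B4 = {3, 4, 5, 6, 9}  B5 = {3, 4, 5, 7, 9}  B6 = {3, 4, 5, 7, 8}
Tree: B1–B2, B2–B3, B3–B4, B4–B5, B5–B6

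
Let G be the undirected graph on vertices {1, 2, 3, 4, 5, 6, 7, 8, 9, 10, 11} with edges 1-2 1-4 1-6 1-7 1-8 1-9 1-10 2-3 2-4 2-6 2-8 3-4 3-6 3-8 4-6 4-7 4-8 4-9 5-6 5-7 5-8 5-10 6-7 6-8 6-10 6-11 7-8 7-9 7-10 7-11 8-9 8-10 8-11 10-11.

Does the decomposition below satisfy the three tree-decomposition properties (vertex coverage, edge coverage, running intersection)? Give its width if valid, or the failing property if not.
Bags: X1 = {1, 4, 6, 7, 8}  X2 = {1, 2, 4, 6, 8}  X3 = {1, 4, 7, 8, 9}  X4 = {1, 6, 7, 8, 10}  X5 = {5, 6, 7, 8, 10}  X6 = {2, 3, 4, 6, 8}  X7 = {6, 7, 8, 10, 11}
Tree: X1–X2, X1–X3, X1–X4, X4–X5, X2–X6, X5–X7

Yes; width 4.

Vertex coverage: the bags together contain {1, 2, 3, 4, 5, 6, 7, 8, 9, 10, 11}, the full vertex set. Edge coverage: each edge of G has both endpoints in at least one bag. Running intersection: for every vertex, the bags containing it form a connected subtree. All three properties hold, so this is a valid tree decomposition of width max|bag| − 1 = 4, and hence tw(G) ≤ 4.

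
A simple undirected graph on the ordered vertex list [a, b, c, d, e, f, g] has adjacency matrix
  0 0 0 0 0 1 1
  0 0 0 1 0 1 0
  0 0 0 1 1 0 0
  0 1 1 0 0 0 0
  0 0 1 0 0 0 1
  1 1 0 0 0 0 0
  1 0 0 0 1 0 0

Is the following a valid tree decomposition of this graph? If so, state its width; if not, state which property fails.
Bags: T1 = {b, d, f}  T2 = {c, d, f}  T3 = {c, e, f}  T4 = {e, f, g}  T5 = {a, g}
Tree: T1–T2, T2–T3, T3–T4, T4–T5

A tree decomposition must satisfy three properties: every vertex lies in some bag; for every edge, both endpoints lie together in some bag; and for every vertex, the bags containing it form a connected subtree. Here edge (f,a) lies in no bag, so the decomposition is invalid.

No — edge (f,a) lies in no bag.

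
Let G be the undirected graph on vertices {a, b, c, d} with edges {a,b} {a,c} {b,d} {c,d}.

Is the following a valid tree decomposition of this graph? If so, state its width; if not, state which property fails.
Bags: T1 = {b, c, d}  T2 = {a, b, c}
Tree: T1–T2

Vertex coverage: the bags together contain {a, b, c, d}, the full vertex set. Edge coverage: each edge of G has both endpoints in at least one bag. Running intersection: for every vertex, the bags containing it form a connected subtree. All three properties hold, so this is a valid tree decomposition of width max|bag| − 1 = 2, and hence tw(G) ≤ 2.

Yes; width 2.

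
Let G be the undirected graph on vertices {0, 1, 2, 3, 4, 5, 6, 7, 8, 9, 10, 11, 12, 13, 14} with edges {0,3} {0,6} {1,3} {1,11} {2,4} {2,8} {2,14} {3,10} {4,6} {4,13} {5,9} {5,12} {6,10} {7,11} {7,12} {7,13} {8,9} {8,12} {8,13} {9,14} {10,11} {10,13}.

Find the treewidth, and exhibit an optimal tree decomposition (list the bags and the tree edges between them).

Every bag has size at most 4, so the width is 4 − 1 = 3 and tw(G) ≤ 3. For the lower bound: the 4 vertex sets {5,9,14}, {2}, {8}, {4,7,12,13} are disjoint, each induces a connected subgraph, and every pair is joined by at least one edge of G. Contracting each set to a single vertex therefore yields K_{4} as a minor, and since treewidth is minor-monotone, tw(G) ≥ tw(K_{4}) = 3. Combining the bounds, tw(G) = 3.

Treewidth 3.
Bags: B1 = {2, 5, 9, 14}  B2 = {2, 5, 8, 9}  B3 = {2, 5, 8, 12}  B4 = {2, 4, 8, 12}  B5 = {4, 8, 12, 13}  B6 = {4, 7, 12, 13}  B7 = {4, 6, 7, 13}  B8 = {6, 7, 10, 13}  B9 = {6, 7, 10, 11}  B10 = {0, 6, 10, 11}  B11 = {0, 3, 10, 11}  B12 = {0, 1, 3, 11}
Tree: B1–B2, B2–B3, B3–B4, B4–B5, B5–B6, B6–B7, B7–B8, B8–B9, B9–B10, B10–B11, B11–B12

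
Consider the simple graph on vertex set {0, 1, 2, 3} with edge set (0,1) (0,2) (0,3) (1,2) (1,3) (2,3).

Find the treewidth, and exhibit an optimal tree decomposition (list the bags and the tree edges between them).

Treewidth 3.
Bags: B1 = {0, 1, 2, 3}
Tree: (single bag)

With just one bag of size 4, the width is 4 − 1 = 3, so tw(G) ≤ 3. For the lower bound, the 4 vertices {0, 1, 2, 3} are pairwise adjacent, and any tree decomposition puts a clique entirely inside one bag — forcing width ≥ 3. Combining the bounds, tw(G) = 3.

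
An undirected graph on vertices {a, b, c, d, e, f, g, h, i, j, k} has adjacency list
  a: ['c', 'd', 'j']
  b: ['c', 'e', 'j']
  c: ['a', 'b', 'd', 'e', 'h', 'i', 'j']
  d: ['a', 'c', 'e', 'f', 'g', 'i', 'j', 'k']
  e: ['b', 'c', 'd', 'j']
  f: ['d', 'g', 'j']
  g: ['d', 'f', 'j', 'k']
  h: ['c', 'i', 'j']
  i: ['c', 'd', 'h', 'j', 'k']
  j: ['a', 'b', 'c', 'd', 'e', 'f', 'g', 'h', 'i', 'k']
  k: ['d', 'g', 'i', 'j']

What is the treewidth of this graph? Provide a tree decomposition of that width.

Treewidth 3.
One such decomposition:
Bags: B1 = {c, h, i, j}  B2 = {c, d, i, j}  B3 = {d, i, j, k}  B4 = {a, c, d, j}  B5 = {c, d, e, j}  B6 = {d, g, j, k}  B7 = {b, c, e, j}  B8 = {d, f, g, j}
Tree: B1–B2, B2–B3, B2–B4, B4–B5, B3–B6, B5–B7, B6–B8

Every bag has size at most 4, so the width is 4 − 1 = 3 and tw(G) ≤ 3. For the lower bound, the 4 vertices {d, f, g, j} are pairwise adjacent, and any tree decomposition puts a clique entirely inside one bag — forcing width ≥ 3. Hence tw(G) = 3 exactly.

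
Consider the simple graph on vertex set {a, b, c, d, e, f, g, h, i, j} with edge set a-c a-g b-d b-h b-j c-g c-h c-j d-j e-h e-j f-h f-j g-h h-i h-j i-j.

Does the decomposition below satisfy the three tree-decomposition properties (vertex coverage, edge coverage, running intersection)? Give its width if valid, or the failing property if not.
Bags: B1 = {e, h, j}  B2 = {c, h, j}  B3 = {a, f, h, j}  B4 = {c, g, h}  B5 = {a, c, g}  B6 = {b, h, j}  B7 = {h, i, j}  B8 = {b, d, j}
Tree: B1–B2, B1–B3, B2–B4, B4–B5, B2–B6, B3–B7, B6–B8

No — bags containing vertex a are not connected in the tree.

A tree decomposition must satisfy three properties: every vertex lies in some bag; for every edge, both endpoints lie together in some bag; and for every vertex, the bags containing it form a connected subtree. Here bags containing vertex a are not connected in the tree, so the decomposition is invalid.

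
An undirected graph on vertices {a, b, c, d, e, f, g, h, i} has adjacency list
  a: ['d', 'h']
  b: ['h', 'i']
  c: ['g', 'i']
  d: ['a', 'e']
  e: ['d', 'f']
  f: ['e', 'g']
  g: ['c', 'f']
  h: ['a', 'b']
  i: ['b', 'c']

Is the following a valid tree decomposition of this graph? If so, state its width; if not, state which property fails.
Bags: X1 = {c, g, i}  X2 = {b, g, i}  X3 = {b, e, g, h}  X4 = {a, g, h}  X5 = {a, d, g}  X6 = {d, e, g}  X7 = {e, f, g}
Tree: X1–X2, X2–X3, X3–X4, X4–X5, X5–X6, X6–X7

A tree decomposition must satisfy three properties: every vertex lies in some bag; for every edge, both endpoints lie together in some bag; and for every vertex, the bags containing it form a connected subtree. Here bags containing vertex e are not connected in the tree, so the decomposition is invalid.

No — bags containing vertex e are not connected in the tree.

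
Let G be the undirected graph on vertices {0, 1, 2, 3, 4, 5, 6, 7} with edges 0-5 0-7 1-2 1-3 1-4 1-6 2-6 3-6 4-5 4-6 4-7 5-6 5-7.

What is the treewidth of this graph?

2

A width-2 tree decomposition is:
Bags: B1 = {1, 4, 6}  B2 = {1, 2, 6}  B3 = {4, 5, 6}  B4 = {4, 5, 7}  B5 = {1, 3, 6}  B6 = {0, 5, 7}
Tree: B1–B2, B1–B3, B3–B4, B2–B5, B4–B6
The largest bag has 3 vertices, giving width 2; this decomposition certifies tw(G) ≤ 2. For the lower bound, the 3 vertices {0, 5, 7} are pairwise adjacent, and any tree decomposition puts a clique entirely inside one bag — forcing width ≥ 2. Hence tw(G) = 2 exactly.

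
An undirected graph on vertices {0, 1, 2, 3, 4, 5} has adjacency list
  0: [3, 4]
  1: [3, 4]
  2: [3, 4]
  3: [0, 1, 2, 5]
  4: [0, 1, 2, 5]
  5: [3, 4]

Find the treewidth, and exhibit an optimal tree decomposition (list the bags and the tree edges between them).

Each bag holds 3 vertices, so the decomposition has width 2, which upper-bounds the treewidth. For the lower bound, G contains the cycle 3–5–4–0–3, so G is not a forest; only forests have treewidth ≤ 1, hence tw(G) ≥ 2. The upper and lower bounds meet at 2, so that is the treewidth.

Treewidth 2.
Bags: B1 = {3, 4, 5}  B2 = {0, 3, 4}  B3 = {1, 3, 4}  B4 = {2, 3, 4}
Tree: B1–B2, B2–B3, B3–B4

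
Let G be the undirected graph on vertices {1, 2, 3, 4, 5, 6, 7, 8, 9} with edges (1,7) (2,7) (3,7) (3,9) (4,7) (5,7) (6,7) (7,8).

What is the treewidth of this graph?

A width-1 tree decomposition is:
Bags: B1 = {3, 7}  B2 = {6, 7}  B3 = {7, 8}  B4 = {2, 7}  B5 = {4, 7}  B6 = {1, 7}  B7 = {3, 9}  B8 = {5, 7}
Tree: B1–B2, B2–B3, B2–B4, B4–B5, B5–B6, B1–B7, B3–B8
The largest bag has 2 vertices, giving width 1; this decomposition certifies tw(G) ≤ 1. Any graph with an edge has treewidth ≥ 1, and G has the edge 3–7. Therefore the treewidth is 1.

1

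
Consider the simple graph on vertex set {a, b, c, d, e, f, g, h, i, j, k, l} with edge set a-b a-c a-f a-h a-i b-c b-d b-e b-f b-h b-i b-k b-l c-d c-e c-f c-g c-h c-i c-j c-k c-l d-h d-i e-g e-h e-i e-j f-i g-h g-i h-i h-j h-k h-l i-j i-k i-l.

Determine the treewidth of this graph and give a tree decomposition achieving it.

Treewidth 4.
One optimal decomposition is:
Bags: B1 = {a, b, c, h, i}  B2 = {b, c, d, h, i}  B3 = {b, c, h, i, l}  B4 = {b, c, e, h, i}  B5 = {c, e, g, h, i}  B6 = {b, c, h, i, k}  B7 = {c, e, h, i, j}  B8 = {a, b, c, f, i}
Tree: B1–B2, B2–B3, B1–B4, B4–B5, B3–B6, B4–B7, B1–B8

Each bag holds 5 vertices, so the decomposition has width 4, which upper-bounds the treewidth. Conversely, {c, e, g, h, i} is a clique of size 5, and the vertices of any clique must share a bag in every tree decomposition; so some bag has ≥ 5 vertices and tw(G) ≥ 4. The upper and lower bounds meet at 4, so that is the treewidth.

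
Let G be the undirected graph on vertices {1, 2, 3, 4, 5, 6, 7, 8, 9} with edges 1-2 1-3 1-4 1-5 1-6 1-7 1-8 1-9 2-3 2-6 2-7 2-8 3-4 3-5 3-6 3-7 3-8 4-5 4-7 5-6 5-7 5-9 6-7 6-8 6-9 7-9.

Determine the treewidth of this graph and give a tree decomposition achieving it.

Treewidth 4.
Bags: B1 = {1, 5, 6, 7, 9}  B2 = {1, 3, 5, 6, 7}  B3 = {1, 2, 3, 6, 7}  B4 = {1, 2, 3, 6, 8}  B5 = {1, 3, 4, 5, 7}
Tree: B1–B2, B2–B3, B3–B4, B2–B5

Every bag has size at most 5, so the width is 5 − 1 = 4 and tw(G) ≤ 4. For the lower bound, the 5 vertices {1, 5, 6, 7, 9} are pairwise adjacent, and any tree decomposition puts a clique entirely inside one bag — forcing width ≥ 4. Therefore the treewidth is 4.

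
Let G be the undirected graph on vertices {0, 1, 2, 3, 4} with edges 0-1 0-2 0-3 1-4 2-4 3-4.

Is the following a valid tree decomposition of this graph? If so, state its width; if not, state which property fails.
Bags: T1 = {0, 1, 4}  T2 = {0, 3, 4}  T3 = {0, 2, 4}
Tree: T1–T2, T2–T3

Vertex coverage: the bags together contain {0, 1, 2, 3, 4}, the full vertex set. Edge coverage: each edge of G has both endpoints in at least one bag. Running intersection: for every vertex, the bags containing it form a connected subtree. All three properties hold, so this is a valid tree decomposition of width max|bag| − 1 = 2, and hence tw(G) ≤ 2.

Yes; width 2.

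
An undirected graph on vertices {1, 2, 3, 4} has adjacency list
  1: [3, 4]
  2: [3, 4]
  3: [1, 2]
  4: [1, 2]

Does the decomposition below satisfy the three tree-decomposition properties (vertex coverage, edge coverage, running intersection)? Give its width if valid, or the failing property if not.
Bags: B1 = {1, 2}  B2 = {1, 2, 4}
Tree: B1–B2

No — vertex 3 appears in no bag.

A tree decomposition must satisfy three properties: every vertex lies in some bag; for every edge, both endpoints lie together in some bag; and for every vertex, the bags containing it form a connected subtree. Here vertex 3 appears in no bag, so the decomposition is invalid.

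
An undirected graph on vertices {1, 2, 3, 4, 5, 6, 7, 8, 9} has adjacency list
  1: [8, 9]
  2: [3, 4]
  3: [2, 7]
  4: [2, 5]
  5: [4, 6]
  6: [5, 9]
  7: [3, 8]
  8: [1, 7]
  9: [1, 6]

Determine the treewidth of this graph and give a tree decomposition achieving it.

The largest bag has 3 vertices, giving width 2; this decomposition certifies tw(G) ≤ 2. Since 5–6–9–1–8–7–3–2–4–5 is a cycle in G, G is not acyclic. Forests are exactly the graphs of treewidth ≤ 1, so tw(G) ≥ 2. Hence tw(G) = 2 exactly.

Treewidth 2.
One optimal decomposition is:
Bags: B1 = {5, 6, 9}  B2 = {1, 5, 9}  B3 = {1, 5, 8}  B4 = {5, 7, 8}  B5 = {3, 5, 7}  B6 = {2, 3, 5}  B7 = {2, 4, 5}
Tree: B1–B2, B2–B3, B3–B4, B4–B5, B5–B6, B6–B7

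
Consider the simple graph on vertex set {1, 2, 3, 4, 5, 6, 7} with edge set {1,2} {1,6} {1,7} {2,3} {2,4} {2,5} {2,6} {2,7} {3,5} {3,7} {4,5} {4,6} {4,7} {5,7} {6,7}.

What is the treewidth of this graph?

A width-3 tree decomposition is:
Bags: B1 = {2, 4, 6, 7}  B2 = {2, 4, 5, 7}  B3 = {1, 2, 6, 7}  B4 = {2, 3, 5, 7}
Tree: B1–B2, B1–B3, B2–B4
The largest bag has 4 vertices, giving width 3; this decomposition certifies tw(G) ≤ 3. For the lower bound, the 4 vertices {1, 2, 6, 7} are pairwise adjacent, and any tree decomposition puts a clique entirely inside one bag — forcing width ≥ 3. Hence tw(G) = 3 exactly.

3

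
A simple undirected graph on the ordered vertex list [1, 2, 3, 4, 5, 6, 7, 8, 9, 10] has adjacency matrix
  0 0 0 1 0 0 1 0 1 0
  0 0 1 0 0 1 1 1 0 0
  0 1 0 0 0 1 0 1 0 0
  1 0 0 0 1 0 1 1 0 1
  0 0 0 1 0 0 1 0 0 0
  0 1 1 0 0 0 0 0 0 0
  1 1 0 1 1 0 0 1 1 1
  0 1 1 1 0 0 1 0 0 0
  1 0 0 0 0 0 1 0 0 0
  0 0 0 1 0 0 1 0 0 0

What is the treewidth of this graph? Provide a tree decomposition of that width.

The largest bag has 3 vertices, giving width 2; this decomposition certifies tw(G) ≤ 2. For the lower bound, the 3 vertices {2, 3, 8} are pairwise adjacent, and any tree decomposition puts a clique entirely inside one bag — forcing width ≥ 2. Combining the bounds, tw(G) = 2.

Treewidth 2.
Bags: B1 = {4, 7, 8}  B2 = {4, 7, 10}  B3 = {1, 4, 7}  B4 = {1, 7, 9}  B5 = {4, 5, 7}  B6 = {2, 7, 8}  B7 = {2, 3, 8}  B8 = {2, 3, 6}
Tree: B1–B2, B2–B3, B3–B4, B1–B5, B1–B6, B6–B7, B7–B8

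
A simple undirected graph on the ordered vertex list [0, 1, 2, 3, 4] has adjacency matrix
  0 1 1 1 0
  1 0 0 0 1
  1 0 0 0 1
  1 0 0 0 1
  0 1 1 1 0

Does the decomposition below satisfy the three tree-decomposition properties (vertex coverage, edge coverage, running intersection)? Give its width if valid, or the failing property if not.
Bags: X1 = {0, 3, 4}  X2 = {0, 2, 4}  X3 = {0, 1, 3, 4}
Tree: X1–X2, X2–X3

No — bags containing vertex 3 are not connected in the tree.

A tree decomposition must satisfy three properties: every vertex lies in some bag; for every edge, both endpoints lie together in some bag; and for every vertex, the bags containing it form a connected subtree. Here bags containing vertex 3 are not connected in the tree, so the decomposition is invalid.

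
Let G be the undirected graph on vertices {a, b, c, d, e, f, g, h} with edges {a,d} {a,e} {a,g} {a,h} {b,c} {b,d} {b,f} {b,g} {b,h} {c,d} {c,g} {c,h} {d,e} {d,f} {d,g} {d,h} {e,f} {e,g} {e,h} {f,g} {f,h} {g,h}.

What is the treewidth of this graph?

A width-4 tree decomposition is:
Bags: B1 = {d, e, f, g, h}  B2 = {b, d, f, g, h}  B3 = {b, c, d, g, h}  B4 = {a, d, e, g, h}
Tree: B1–B2, B2–B3, B1–B4
The largest bag has 5 vertices, giving width 4; this decomposition certifies tw(G) ≤ 4. Conversely, {a, d, e, g, h} is a clique of size 5, and the vertices of any clique must share a bag in every tree decomposition; so some bag has ≥ 5 vertices and tw(G) ≥ 4. Combining the bounds, tw(G) = 4.

4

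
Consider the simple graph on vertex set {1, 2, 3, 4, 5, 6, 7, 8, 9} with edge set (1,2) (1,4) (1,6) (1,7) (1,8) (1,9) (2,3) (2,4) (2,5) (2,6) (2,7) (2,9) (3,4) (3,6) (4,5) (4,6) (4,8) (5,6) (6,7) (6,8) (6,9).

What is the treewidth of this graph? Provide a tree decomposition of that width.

Each bag holds 4 vertices, so the decomposition has width 3, which upper-bounds the treewidth. For the lower bound, the 4 vertices {1, 4, 6, 8} are pairwise adjacent, and any tree decomposition puts a clique entirely inside one bag — forcing width ≥ 3. The upper and lower bounds meet at 3, so that is the treewidth.

Treewidth 3.
One such decomposition:
Bags: B1 = {2, 3, 4, 6}  B2 = {1, 2, 4, 6}  B3 = {2, 4, 5, 6}  B4 = {1, 2, 6, 9}  B5 = {1, 4, 6, 8}  B6 = {1, 2, 6, 7}
Tree: B1–B2, B1–B3, B2–B4, B2–B5, B4–B6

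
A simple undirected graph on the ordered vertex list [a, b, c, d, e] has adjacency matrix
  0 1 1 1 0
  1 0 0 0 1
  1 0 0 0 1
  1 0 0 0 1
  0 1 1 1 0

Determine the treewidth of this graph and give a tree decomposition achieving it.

Each bag holds 3 vertices, so the decomposition has width 2, which upper-bounds the treewidth. The edges d–e–b–a–d form a cycle, so G is not a tree and its treewidth is at least 2. The upper and lower bounds meet at 2, so that is the treewidth.

Treewidth 2.
One such decomposition:
Bags: B1 = {a, d, e}  B2 = {a, b, e}  B3 = {a, c, e}
Tree: B1–B2, B2–B3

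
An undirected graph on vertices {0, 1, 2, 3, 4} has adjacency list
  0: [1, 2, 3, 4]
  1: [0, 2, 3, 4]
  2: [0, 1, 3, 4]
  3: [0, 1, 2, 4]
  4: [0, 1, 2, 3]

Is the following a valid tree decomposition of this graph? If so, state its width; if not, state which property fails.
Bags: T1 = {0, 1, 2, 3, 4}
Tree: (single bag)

Yes; width 4.

Every vertex of G appears in some bag (union = {0, 1, 2, 3, 4}); every edge is covered by a bag; and for each vertex v the set of bags containing v is connected in the bag tree. The decomposition is therefore valid. The largest bag has 5 vertices, so the width is 4.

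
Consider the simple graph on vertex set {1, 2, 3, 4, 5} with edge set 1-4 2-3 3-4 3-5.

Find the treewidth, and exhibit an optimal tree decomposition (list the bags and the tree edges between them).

Treewidth 1.
Bags: B1 = {2, 3}  B2 = {3, 4}  B3 = {1, 4}  B4 = {3, 5}
Tree: B1–B2, B2–B3, B1–B4

Each bag holds 2 vertices, so the decomposition has width 1, which upper-bounds the treewidth. Since G has at least one edge (e.g. 2–3), it is not an edgeless graph, so tw(G) ≥ 1. Combining the bounds, tw(G) = 1.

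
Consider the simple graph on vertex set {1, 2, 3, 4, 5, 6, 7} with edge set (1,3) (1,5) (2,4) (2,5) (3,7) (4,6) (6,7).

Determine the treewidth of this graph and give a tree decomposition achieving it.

Every bag has size at most 3, so the width is 3 − 1 = 2 and tw(G) ≤ 2. For the lower bound, G contains the cycle 3–7–6–4–2–5–1–3, so G is not a forest; only forests have treewidth ≤ 1, hence tw(G) ≥ 2. The upper and lower bounds meet at 2, so that is the treewidth.

Treewidth 2.
One such decomposition:
Bags: B1 = {3, 6, 7}  B2 = {3, 4, 6}  B3 = {2, 3, 4}  B4 = {2, 3, 5}  B5 = {1, 3, 5}
Tree: B1–B2, B2–B3, B3–B4, B4–B5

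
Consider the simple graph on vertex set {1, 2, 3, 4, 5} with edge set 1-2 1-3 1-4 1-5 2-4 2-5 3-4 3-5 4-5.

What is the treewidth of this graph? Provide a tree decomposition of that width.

The largest bag has 4 vertices, giving width 3; this decomposition certifies tw(G) ≤ 3. Conversely, {1, 2, 4, 5} is a clique of size 4, and the vertices of any clique must share a bag in every tree decomposition; so some bag has ≥ 4 vertices and tw(G) ≥ 3. Therefore the treewidth is 3.

Treewidth 3.
One such decomposition:
Bags: B1 = {1, 2, 4, 5}  B2 = {1, 3, 4, 5}
Tree: B1–B2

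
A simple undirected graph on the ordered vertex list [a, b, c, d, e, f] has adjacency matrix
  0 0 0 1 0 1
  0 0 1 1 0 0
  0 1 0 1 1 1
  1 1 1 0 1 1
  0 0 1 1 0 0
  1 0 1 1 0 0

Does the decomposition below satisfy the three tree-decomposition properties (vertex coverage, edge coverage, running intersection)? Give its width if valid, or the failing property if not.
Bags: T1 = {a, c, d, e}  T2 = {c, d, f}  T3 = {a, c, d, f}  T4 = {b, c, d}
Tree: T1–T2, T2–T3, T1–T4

A tree decomposition must satisfy three properties: every vertex lies in some bag; for every edge, both endpoints lie together in some bag; and for every vertex, the bags containing it form a connected subtree. Here bags containing vertex a are not connected in the tree, so the decomposition is invalid.

No — bags containing vertex a are not connected in the tree.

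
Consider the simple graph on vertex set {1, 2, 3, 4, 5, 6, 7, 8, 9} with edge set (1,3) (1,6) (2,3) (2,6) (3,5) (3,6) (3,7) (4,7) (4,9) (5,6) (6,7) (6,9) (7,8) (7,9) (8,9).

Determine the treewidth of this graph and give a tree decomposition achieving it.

Treewidth 2.
One optimal decomposition is:
Bags: B1 = {1, 3, 6}  B2 = {3, 6, 7}  B3 = {3, 5, 6}  B4 = {6, 7, 9}  B5 = {2, 3, 6}  B6 = {7, 8, 9}  B7 = {4, 7, 9}
Tree: B1–B2, B1–B3, B2–B4, B1–B5, B4–B6, B6–B7

Every bag has size at most 3, so the width is 3 − 1 = 2 and tw(G) ≤ 2. Conversely, {7, 8, 9} is a clique of size 3, and the vertices of any clique must share a bag in every tree decomposition; so some bag has ≥ 3 vertices and tw(G) ≥ 2. Combining the bounds, tw(G) = 2.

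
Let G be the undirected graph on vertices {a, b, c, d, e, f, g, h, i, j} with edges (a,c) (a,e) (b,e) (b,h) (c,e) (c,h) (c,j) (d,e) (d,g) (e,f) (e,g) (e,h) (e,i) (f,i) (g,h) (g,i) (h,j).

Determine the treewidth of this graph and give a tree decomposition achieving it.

The largest bag has 3 vertices, giving width 2; this decomposition certifies tw(G) ≤ 2. On the other hand G contains the 3-clique {c, h, j}. A clique must lie in a single bag of any decomposition, so no decomposition can have width below 2. Therefore the treewidth is 2.

Treewidth 2.
One such decomposition:
Bags: B1 = {e, g, h}  B2 = {b, e, h}  B3 = {e, g, i}  B4 = {c, e, h}  B5 = {a, c, e}  B6 = {e, f, i}  B7 = {c, h, j}  B8 = {d, e, g}
Tree: B1–B2, B1–B3, B2–B4, B4–B5, B3–B6, B4–B7, B1–B8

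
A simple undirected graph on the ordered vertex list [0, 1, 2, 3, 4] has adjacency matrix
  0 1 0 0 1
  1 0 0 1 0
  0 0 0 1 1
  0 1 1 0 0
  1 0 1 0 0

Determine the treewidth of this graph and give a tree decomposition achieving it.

Every bag has size at most 3, so the width is 3 − 1 = 2 and tw(G) ≤ 2. For the lower bound, G contains the cycle 2–3–1–0–4–2, so G is not a forest; only forests have treewidth ≤ 1, hence tw(G) ≥ 2. The upper and lower bounds meet at 2, so that is the treewidth.

Treewidth 2.
Bags: B1 = {1, 2, 3}  B2 = {0, 1, 2}  B3 = {0, 2, 4}
Tree: B1–B2, B2–B3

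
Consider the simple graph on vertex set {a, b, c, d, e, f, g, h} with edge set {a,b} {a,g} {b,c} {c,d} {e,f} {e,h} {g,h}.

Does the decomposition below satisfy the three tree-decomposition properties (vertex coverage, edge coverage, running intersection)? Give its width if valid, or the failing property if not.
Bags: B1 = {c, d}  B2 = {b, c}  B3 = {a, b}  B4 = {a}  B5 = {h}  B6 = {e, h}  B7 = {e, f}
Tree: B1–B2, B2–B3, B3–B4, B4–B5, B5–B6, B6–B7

No — vertex g appears in no bag.

A tree decomposition must satisfy three properties: every vertex lies in some bag; for every edge, both endpoints lie together in some bag; and for every vertex, the bags containing it form a connected subtree. Here vertex g appears in no bag, so the decomposition is invalid.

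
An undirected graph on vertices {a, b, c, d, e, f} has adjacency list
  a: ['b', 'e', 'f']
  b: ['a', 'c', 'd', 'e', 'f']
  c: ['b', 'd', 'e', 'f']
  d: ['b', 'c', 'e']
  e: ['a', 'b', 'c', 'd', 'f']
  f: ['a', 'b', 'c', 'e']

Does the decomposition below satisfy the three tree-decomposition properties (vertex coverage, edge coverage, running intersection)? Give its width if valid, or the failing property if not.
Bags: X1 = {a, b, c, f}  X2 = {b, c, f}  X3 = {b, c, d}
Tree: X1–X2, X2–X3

No — vertex e appears in no bag.

A tree decomposition must satisfy three properties: every vertex lies in some bag; for every edge, both endpoints lie together in some bag; and for every vertex, the bags containing it form a connected subtree. Here vertex e appears in no bag, so the decomposition is invalid.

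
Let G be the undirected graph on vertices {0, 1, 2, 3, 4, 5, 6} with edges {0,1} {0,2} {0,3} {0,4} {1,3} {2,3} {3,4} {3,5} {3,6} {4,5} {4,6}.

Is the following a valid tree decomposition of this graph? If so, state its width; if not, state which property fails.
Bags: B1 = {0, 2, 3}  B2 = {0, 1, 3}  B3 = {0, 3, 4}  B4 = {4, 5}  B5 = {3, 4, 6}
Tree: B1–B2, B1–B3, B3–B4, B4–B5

A tree decomposition must satisfy three properties: every vertex lies in some bag; for every edge, both endpoints lie together in some bag; and for every vertex, the bags containing it form a connected subtree. Here edge (3,5) lies in no bag, so the decomposition is invalid.

No — edge (3,5) lies in no bag.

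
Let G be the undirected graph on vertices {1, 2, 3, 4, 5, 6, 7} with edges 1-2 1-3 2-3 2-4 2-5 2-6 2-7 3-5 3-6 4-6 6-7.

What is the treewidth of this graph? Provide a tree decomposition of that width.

The largest bag has 3 vertices, giving width 2; this decomposition certifies tw(G) ≤ 2. For the lower bound, the 3 vertices {1, 2, 3} are pairwise adjacent, and any tree decomposition puts a clique entirely inside one bag — forcing width ≥ 2. Therefore the treewidth is 2.

Treewidth 2.
One such decomposition:
Bags: B1 = {2, 6, 7}  B2 = {2, 3, 6}  B3 = {1, 2, 3}  B4 = {2, 3, 5}  B5 = {2, 4, 6}
Tree: B1–B2, B2–B3, B2–B4, B2–B5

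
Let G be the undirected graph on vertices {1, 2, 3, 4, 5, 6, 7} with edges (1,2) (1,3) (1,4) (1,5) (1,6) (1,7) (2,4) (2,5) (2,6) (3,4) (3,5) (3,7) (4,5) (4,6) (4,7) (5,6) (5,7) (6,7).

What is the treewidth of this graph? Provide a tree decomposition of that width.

The largest bag has 5 vertices, giving width 4; this decomposition certifies tw(G) ≤ 4. For the lower bound, the 5 vertices {1, 3, 4, 5, 7} are pairwise adjacent, and any tree decomposition puts a clique entirely inside one bag — forcing width ≥ 4. The upper and lower bounds meet at 4, so that is the treewidth.

Treewidth 4.
Bags: B1 = {1, 4, 5, 6, 7}  B2 = {1, 3, 4, 5, 7}  B3 = {1, 2, 4, 5, 6}
Tree: B1–B2, B1–B3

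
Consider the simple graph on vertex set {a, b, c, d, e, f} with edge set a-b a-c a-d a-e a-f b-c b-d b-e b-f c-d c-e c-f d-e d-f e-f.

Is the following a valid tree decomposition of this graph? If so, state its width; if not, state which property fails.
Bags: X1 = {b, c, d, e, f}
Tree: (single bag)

A tree decomposition must satisfy three properties: every vertex lies in some bag; for every edge, both endpoints lie together in some bag; and for every vertex, the bags containing it form a connected subtree. Here vertex a appears in no bag, so the decomposition is invalid.

No — vertex a appears in no bag.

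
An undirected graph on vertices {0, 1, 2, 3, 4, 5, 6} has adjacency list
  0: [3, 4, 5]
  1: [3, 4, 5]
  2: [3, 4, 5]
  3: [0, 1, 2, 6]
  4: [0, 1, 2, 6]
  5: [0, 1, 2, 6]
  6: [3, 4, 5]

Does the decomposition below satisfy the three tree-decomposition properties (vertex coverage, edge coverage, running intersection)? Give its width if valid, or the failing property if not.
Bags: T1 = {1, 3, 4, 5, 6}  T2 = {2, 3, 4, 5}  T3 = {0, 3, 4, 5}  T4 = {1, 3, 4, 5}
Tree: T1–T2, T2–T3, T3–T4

A tree decomposition must satisfy three properties: every vertex lies in some bag; for every edge, both endpoints lie together in some bag; and for every vertex, the bags containing it form a connected subtree. Here bags containing vertex 1 are not connected in the tree, so the decomposition is invalid.

No — bags containing vertex 1 are not connected in the tree.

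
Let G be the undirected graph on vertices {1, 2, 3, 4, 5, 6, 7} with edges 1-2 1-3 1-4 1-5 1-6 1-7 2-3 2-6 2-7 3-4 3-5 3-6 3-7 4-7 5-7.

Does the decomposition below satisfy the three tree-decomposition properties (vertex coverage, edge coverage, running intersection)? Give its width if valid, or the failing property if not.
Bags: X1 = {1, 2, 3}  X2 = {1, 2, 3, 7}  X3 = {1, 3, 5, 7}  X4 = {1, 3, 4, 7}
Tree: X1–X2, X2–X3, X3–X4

A tree decomposition must satisfy three properties: every vertex lies in some bag; for every edge, both endpoints lie together in some bag; and for every vertex, the bags containing it form a connected subtree. Here vertex 6 appears in no bag, so the decomposition is invalid.

No — vertex 6 appears in no bag.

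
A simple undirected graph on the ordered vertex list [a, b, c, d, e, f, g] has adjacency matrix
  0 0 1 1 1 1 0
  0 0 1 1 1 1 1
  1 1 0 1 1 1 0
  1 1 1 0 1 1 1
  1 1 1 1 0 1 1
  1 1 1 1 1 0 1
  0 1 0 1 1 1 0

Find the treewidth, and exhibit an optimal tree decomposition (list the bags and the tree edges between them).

Each bag holds 5 vertices, so the decomposition has width 4, which upper-bounds the treewidth. Conversely, {b, d, e, f, g} is a clique of size 5, and the vertices of any clique must share a bag in every tree decomposition; so some bag has ≥ 5 vertices and tw(G) ≥ 4. The upper and lower bounds meet at 4, so that is the treewidth.

Treewidth 4.
One optimal decomposition is:
Bags: B1 = {a, c, d, e, f}  B2 = {b, c, d, e, f}  B3 = {b, d, e, f, g}
Tree: B1–B2, B2–B3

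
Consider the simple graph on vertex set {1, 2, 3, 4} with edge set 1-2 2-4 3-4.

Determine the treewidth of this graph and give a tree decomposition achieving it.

The largest bag has 2 vertices, giving width 1; this decomposition certifies tw(G) ≤ 1. Since G has at least one edge (e.g. 4–2), it is not an edgeless graph, so tw(G) ≥ 1. The upper and lower bounds meet at 1, so that is the treewidth.

Treewidth 1.
Bags: B1 = {2, 4}  B2 = {1, 2}  B3 = {3, 4}
Tree: B1–B2, B1–B3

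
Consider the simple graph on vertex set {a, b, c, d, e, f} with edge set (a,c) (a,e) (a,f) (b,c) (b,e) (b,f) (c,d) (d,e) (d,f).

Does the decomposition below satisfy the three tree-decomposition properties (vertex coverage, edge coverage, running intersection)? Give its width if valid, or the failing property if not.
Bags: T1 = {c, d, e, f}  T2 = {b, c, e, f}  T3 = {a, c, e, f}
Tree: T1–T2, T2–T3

Checking the three conditions: (i) the bags cover all of {a, b, c, d, e, f}; (ii) for each edge, some bag contains both endpoints; (iii) the bags containing any fixed vertex form a subtree. All hold, so the decomposition is valid with width 4 − 1 = 3.

Yes; width 3.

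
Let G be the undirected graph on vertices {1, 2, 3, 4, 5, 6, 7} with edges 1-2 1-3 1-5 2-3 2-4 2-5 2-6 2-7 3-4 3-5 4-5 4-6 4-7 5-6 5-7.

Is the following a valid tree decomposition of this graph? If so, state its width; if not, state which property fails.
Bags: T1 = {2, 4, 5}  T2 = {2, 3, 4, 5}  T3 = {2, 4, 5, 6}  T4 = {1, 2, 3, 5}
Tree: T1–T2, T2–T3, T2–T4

No — vertex 7 appears in no bag.

A tree decomposition must satisfy three properties: every vertex lies in some bag; for every edge, both endpoints lie together in some bag; and for every vertex, the bags containing it form a connected subtree. Here vertex 7 appears in no bag, so the decomposition is invalid.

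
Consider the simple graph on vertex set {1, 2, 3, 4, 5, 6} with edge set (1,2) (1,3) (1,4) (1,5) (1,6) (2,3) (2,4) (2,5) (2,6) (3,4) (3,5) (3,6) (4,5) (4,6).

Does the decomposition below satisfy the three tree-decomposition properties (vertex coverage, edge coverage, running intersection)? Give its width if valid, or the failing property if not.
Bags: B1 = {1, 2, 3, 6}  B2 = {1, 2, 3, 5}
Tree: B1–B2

No — vertex 4 appears in no bag.

A tree decomposition must satisfy three properties: every vertex lies in some bag; for every edge, both endpoints lie together in some bag; and for every vertex, the bags containing it form a connected subtree. Here vertex 4 appears in no bag, so the decomposition is invalid.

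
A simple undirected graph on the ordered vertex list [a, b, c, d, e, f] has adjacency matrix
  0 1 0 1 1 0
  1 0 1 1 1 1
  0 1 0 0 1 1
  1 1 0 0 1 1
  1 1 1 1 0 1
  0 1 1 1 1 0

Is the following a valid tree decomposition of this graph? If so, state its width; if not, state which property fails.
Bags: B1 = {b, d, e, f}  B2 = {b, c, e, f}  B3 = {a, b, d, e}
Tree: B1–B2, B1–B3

Vertex coverage: the bags together contain {a, b, c, d, e, f}, the full vertex set. Edge coverage: each edge of G has both endpoints in at least one bag. Running intersection: for every vertex, the bags containing it form a connected subtree. All three properties hold, so this is a valid tree decomposition of width max|bag| − 1 = 3, and hence tw(G) ≤ 3.

Yes; width 3.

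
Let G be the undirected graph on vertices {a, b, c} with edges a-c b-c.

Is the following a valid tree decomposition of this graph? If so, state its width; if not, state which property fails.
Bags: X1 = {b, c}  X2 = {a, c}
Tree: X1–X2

Every vertex of G appears in some bag (union = {a, b, c}); every edge is covered by a bag; and for each vertex v the set of bags containing v is connected in the bag tree. The decomposition is therefore valid. The largest bag has 2 vertices, so the width is 1.

Yes; width 1.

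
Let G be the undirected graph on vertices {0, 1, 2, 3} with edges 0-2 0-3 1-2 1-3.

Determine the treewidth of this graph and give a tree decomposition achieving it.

Every bag has size at most 3, so the width is 3 − 1 = 2 and tw(G) ≤ 2. For the lower bound, G contains the cycle 2–0–3–1–2, so G is not a forest; only forests have treewidth ≤ 1, hence tw(G) ≥ 2. The upper and lower bounds meet at 2, so that is the treewidth.

Treewidth 2.
One optimal decomposition is:
Bags: B1 = {0, 2, 3}  B2 = {1, 2, 3}
Tree: B1–B2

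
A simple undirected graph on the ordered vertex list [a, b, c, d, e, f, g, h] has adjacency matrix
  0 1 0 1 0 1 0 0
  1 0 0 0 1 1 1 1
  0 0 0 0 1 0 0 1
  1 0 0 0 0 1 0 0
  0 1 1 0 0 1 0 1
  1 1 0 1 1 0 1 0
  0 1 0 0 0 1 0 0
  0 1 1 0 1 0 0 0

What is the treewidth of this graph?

2

A width-2 tree decomposition is:
Bags: B1 = {b, e, h}  B2 = {b, e, f}  B3 = {c, e, h}  B4 = {b, f, g}  B5 = {a, b, f}  B6 = {a, d, f}
Tree: B1–B2, B1–B3, B2–B4, B4–B5, B5–B6
Every bag has size at most 3, so the width is 3 − 1 = 2 and tw(G) ≤ 2. For the lower bound, the 3 vertices {c, e, h} are pairwise adjacent, and any tree decomposition puts a clique entirely inside one bag — forcing width ≥ 2. Therefore the treewidth is 2.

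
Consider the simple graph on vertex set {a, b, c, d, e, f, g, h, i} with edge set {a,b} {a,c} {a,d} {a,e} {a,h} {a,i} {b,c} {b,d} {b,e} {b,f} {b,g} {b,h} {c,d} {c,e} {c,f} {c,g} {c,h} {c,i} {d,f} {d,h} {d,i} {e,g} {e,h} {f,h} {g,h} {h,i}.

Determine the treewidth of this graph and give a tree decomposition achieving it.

Treewidth 4.
Bags: B1 = {b, c, d, f, h}  B2 = {a, b, c, d, h}  B3 = {a, b, c, e, h}  B4 = {a, c, d, h, i}  B5 = {b, c, e, g, h}
Tree: B1–B2, B2–B3, B2–B4, B3–B5

Every bag has size at most 5, so the width is 5 − 1 = 4 and tw(G) ≤ 4. On the other hand G contains the 5-clique {b, c, d, f, h}. A clique must lie in a single bag of any decomposition, so no decomposition can have width below 4. Hence tw(G) = 4 exactly.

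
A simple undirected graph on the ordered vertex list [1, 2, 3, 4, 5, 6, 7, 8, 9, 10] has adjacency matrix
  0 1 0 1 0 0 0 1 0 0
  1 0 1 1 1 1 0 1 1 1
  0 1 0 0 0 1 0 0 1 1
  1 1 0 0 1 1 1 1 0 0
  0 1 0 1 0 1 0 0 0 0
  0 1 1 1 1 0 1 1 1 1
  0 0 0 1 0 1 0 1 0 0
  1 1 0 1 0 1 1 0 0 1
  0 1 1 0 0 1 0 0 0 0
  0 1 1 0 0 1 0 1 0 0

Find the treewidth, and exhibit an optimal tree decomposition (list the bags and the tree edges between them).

The largest bag has 4 vertices, giving width 3; this decomposition certifies tw(G) ≤ 3. For the lower bound, the 4 vertices {1, 2, 4, 8} are pairwise adjacent, and any tree decomposition puts a clique entirely inside one bag — forcing width ≥ 3. Therefore the treewidth is 3.

Treewidth 3.
One such decomposition:
Bags: B1 = {2, 6, 8, 10}  B2 = {2, 4, 6, 8}  B3 = {2, 3, 6, 10}  B4 = {4, 6, 7, 8}  B5 = {2, 4, 5, 6}  B6 = {2, 3, 6, 9}  B7 = {1, 2, 4, 8}
Tree: B1–B2, B1–B3, B2–B4, B2–B5, B3–B6, B2–B7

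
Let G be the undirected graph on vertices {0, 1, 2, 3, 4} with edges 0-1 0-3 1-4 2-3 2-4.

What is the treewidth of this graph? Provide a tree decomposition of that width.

Treewidth 2.
Bags: B1 = {2, 3, 4}  B2 = {1, 3, 4}  B3 = {0, 1, 3}
Tree: B1–B2, B2–B3

The largest bag has 3 vertices, giving width 2; this decomposition certifies tw(G) ≤ 2. The edges 3–2–4–1–0–3 form a cycle, so G is not a tree and its treewidth is at least 2. Therefore the treewidth is 2.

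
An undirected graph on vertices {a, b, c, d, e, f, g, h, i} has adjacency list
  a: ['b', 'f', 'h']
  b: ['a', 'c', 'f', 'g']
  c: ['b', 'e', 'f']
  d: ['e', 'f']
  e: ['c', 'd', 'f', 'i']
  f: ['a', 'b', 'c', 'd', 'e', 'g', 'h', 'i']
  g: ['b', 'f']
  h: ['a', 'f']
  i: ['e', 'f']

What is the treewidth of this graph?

2

A width-2 tree decomposition is:
Bags: B1 = {b, f, g}  B2 = {b, c, f}  B3 = {a, b, f}  B4 = {c, e, f}  B5 = {d, e, f}  B6 = {a, f, h}  B7 = {e, f, i}
Tree: B1–B2, B2–B3, B2–B4, B4–B5, B3–B6, B4–B7
The largest bag has 3 vertices, giving width 2; this decomposition certifies tw(G) ≤ 2. On the other hand G contains the 3-clique {d, e, f}. A clique must lie in a single bag of any decomposition, so no decomposition can have width below 2. Hence tw(G) = 2 exactly.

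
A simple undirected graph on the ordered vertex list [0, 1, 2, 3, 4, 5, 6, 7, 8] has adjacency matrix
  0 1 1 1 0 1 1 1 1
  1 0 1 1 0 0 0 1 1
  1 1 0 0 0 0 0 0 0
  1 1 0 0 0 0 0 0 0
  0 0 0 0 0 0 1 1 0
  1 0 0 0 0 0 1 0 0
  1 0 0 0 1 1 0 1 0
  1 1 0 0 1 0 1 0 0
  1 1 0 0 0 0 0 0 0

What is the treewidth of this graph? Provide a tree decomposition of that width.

Treewidth 2.
One such decomposition:
Bags: B1 = {0, 1, 8}  B2 = {0, 1, 7}  B3 = {0, 6, 7}  B4 = {0, 1, 2}  B5 = {4, 6, 7}  B6 = {0, 1, 3}  B7 = {0, 5, 6}
Tree: B1–B2, B2–B3, B1–B4, B3–B5, B1–B6, B3–B7

The largest bag has 3 vertices, giving width 2; this decomposition certifies tw(G) ≤ 2. Conversely, {0, 1, 8} is a clique of size 3, and the vertices of any clique must share a bag in every tree decomposition; so some bag has ≥ 3 vertices and tw(G) ≥ 2. Hence tw(G) = 2 exactly.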